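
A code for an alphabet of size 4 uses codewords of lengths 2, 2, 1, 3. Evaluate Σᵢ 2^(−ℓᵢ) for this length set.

1.125

With common denominator 2^3 = 8: Σ 2^(−ℓᵢ) = 2/8 + 2/8 + 4/8 + 1/8 = 9/8 = 1.125.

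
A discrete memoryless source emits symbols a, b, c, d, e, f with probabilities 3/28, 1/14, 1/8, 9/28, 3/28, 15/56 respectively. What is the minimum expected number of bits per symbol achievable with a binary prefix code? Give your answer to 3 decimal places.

2.411 bits/symbol

Repeatedly combine the two least-probable nodes; the expected code length is the sum of the merged weights.
merge 1/14 + 3/28 → 5/28
merge 3/28 + 1/8 → 13/56
merge 5/28 + 13/56 → 23/56
merge 15/56 + 9/28 → 33/56
merge 23/56 + 33/56 → 1
L = 5/28 + 13/56 + 23/56 + 33/56 + 1 = 135/56 ≈ 2.411 bits/symbol.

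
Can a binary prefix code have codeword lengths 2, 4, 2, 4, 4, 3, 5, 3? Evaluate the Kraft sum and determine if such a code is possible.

With common denominator 2^5 = 32: Σ 2^(−ℓᵢ) = 8/32 + 2/32 + 8/32 + 2/32 + 2/32 + 4/32 + 1/32 + 4/32 = 31/32 = 0.96875.
Kraft's inequality requires Σ ≤ 1; here Σ = 0.96875 ≤ 1, so such a prefix code exists.

0.96875; yes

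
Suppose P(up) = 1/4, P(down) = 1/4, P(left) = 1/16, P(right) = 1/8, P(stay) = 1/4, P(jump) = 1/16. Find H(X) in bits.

Each probability is a power of 1/2, so log₂(1/p) is an integer.
H = Σ p·log₂(1/p) = 1/4·2 + 1/4·2 + 1/16·4 + 1/8·3 + 1/4·2 + 1/16·4 = 2.375 bits.

2.375 bits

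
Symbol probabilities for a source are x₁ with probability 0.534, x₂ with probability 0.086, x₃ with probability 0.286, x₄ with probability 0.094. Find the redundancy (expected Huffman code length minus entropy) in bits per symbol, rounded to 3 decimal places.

Entropy H = −Σ p log₂ p ≈ 1.6249 bits.
Huffman merges: 43/500+47/500→9/50; 9/50+143/500→233/500; 233/500+267/500→1. L = 823/500 ≈ 1.6460.
L − H = 1.6460 − 1.6249 = 0.021 bits.

0.021 bits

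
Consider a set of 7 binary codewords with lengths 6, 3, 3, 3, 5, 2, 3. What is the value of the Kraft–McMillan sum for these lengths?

With common denominator 2^6 = 64: Σ 2^(−ℓᵢ) = 1/64 + 8/64 + 8/64 + 8/64 + 2/64 + 16/64 + 8/64 = 51/64 = 0.796875.

0.796875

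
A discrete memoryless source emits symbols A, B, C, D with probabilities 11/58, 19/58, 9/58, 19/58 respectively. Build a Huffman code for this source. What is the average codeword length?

2 bits/symbol

Repeatedly combine the two least-probable nodes; the expected code length is the sum of the merged weights.
merge 9/58 + 11/58 → 10/29
merge 19/58 + 19/58 → 19/29
merge 10/29 + 19/29 → 1
L = 10/29 + 19/29 + 1 = 2 bits/symbol.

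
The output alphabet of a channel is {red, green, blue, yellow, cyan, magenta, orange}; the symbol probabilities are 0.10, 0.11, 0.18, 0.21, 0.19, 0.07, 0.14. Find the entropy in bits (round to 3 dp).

H = −Σ pᵢ log₂ pᵢ.
−0.10·log₂(0.10) = 0.3322
−0.11·log₂(0.11) = 0.3503
−0.18·log₂(0.18) = 0.4453
−0.21·log₂(0.21) = 0.4728
−0.19·log₂(0.19) = 0.4552
−0.07·log₂(0.07) = 0.2686
−0.14·log₂(0.14) = 0.3971
Sum ≈ 2.7215 → 2.722 bits.

2.722 bits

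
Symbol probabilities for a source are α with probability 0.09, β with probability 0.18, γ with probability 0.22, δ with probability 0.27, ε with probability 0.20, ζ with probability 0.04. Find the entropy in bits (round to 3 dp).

2.399 bits

H = −Σ pᵢ log₂ pᵢ.
−0.09·log₂(0.09) = 0.3127
−0.18·log₂(0.18) = 0.4453
−0.22·log₂(0.22) = 0.4806
−0.27·log₂(0.27) = 0.5100
−0.20·log₂(0.20) = 0.4644
−0.04·log₂(0.04) = 0.1858
Sum ≈ 2.3987 → 2.399 bits.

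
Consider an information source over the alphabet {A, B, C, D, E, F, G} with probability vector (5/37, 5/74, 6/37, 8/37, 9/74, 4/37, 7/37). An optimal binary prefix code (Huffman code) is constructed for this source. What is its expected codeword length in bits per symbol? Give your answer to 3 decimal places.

Repeatedly combine the two least-probable nodes; the expected code length is the sum of the merged weights.
merge 5/74 + 4/37 → 13/74
merge 9/74 + 5/37 → 19/74
merge 6/37 + 13/74 → 25/74
merge 7/37 + 8/37 → 15/37
merge 19/74 + 25/74 → 22/37
merge 15/37 + 22/37 → 1
L = 13/74 + 19/74 + 25/74 + 15/37 + 22/37 + 1 = 205/74 ≈ 2.770 bits/symbol.

2.770 bits/symbol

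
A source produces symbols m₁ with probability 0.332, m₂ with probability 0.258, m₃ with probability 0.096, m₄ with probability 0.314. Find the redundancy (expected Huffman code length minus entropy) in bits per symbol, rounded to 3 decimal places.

Entropy H = −Σ p log₂ p ≈ 1.8817 bits.
Huffman merges: 12/125+129/500→177/500; 157/500+83/250→323/500; 177/500+323/500→1. L = 2 ≈ 2.0000.
L − H = 2.0000 − 1.8817 = 0.118 bits.

0.118 bits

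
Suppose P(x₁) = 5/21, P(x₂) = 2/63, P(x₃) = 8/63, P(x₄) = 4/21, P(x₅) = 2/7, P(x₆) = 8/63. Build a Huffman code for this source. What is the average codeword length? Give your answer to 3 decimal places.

Repeatedly combine the two least-probable nodes; the expected code length is the sum of the merged weights.
merge 2/63 + 8/63 → 10/63
merge 8/63 + 10/63 → 2/7
merge 4/21 + 5/21 → 3/7
merge 2/7 + 2/7 → 4/7
merge 3/7 + 4/7 → 1
L = 10/63 + 2/7 + 3/7 + 4/7 + 1 = 22/9 ≈ 2.444 bits/symbol.

2.444 bits/symbol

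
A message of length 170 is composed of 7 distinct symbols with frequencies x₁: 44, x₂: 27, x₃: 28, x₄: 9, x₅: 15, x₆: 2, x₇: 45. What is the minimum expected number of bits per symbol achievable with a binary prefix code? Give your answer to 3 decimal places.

2.529 bits/symbol

Probabilities are the counts divided by 170.
Repeatedly combine the two least-probable nodes; the expected code length is the sum of the merged weights.
merge 1/85 + 9/170 → 11/170
merge 11/170 + 3/34 → 13/85
merge 13/85 + 27/170 → 53/170
merge 14/85 + 22/85 → 36/85
merge 9/34 + 53/170 → 49/85
merge 36/85 + 49/85 → 1
L = 11/170 + 13/85 + 53/170 + 36/85 + 49/85 + 1 = 43/17 ≈ 2.529 bits/symbol.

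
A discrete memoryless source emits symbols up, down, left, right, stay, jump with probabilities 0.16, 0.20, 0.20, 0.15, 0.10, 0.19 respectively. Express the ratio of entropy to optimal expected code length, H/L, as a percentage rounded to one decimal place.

Entropy H = −Σ p log₂ p ≈ 2.5498 bits.
Huffman merges: 1/10+3/20→1/4; 4/25+19/100→7/20; 1/5+1/5→2/5; 1/4+7/20→3/5; 2/5+3/5→1. L = 13/5 ≈ 2.6000.
Efficiency = H/L = 2.5498/2.6000 = 98.1%.

98.1%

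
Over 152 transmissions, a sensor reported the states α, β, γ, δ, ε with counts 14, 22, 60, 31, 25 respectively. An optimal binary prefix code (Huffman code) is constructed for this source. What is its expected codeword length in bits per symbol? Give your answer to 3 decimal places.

Probabilities are the counts divided by 152.
Repeatedly combine the two least-probable nodes; the expected code length is the sum of the merged weights.
merge 7/76 + 11/76 → 9/38
merge 25/152 + 31/152 → 7/19
merge 9/38 + 7/19 → 23/38
merge 15/38 + 23/38 → 1
L = 9/38 + 7/19 + 23/38 + 1 = 42/19 ≈ 2.211 bits/symbol.

2.211 bits/symbol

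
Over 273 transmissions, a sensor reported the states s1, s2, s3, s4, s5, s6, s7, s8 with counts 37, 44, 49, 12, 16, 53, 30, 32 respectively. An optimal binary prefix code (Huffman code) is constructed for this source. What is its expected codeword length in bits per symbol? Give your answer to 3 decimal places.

2.908 bits/symbol

Probabilities are the counts divided by 273.
Repeatedly combine the two least-probable nodes; the expected code length is the sum of the merged weights.
merge 4/91 + 16/273 → 4/39
merge 4/39 + 10/91 → 58/273
merge 32/273 + 37/273 → 23/91
merge 44/273 + 7/39 → 31/91
merge 53/273 + 58/273 → 37/91
merge 23/91 + 31/91 → 54/91
merge 37/91 + 54/91 → 1
L = 4/39 + 58/273 + 23/91 + 31/91 + 37/91 + 54/91 + 1 = 794/273 ≈ 2.908 bits/symbol.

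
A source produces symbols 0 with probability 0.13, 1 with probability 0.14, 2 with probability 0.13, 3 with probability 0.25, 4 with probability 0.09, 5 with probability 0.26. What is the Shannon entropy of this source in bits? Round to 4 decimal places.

H = −Σ pᵢ log₂ pᵢ.
−0.13·log₂(0.13) = 0.3826
−0.14·log₂(0.14) = 0.3971
−0.13·log₂(0.13) = 0.3826
−0.25·log₂(0.25) = 0.5000
−0.09·log₂(0.09) = 0.3127
−0.26·log₂(0.26) = 0.5053
Sum ≈ 2.4803 → 2.4803 bits.

2.4803 bits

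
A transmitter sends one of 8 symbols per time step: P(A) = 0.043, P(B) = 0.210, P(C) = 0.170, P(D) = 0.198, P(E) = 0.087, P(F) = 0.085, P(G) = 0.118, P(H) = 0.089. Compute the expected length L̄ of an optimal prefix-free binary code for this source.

2.896 bits/symbol

Repeatedly combine the two least-probable nodes; the expected code length is the sum of the merged weights.
merge 43/1000 + 17/200 → 16/125
merge 87/1000 + 89/1000 → 22/125
merge 59/500 + 16/125 → 123/500
merge 17/100 + 22/125 → 173/500
merge 99/500 + 21/100 → 51/125
merge 123/500 + 173/500 → 74/125
merge 51/125 + 74/125 → 1
L = 16/125 + 22/125 + 123/500 + 173/500 + 51/125 + 74/125 + 1 = 362/125 = 2.896 bits/symbol.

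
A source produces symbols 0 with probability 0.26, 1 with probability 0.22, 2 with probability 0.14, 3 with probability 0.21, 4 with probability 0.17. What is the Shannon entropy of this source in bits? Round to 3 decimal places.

2.290 bits

H = −Σ pᵢ log₂ pᵢ.
−0.26·log₂(0.26) = 0.5053
−0.22·log₂(0.22) = 0.4806
−0.14·log₂(0.14) = 0.3971
−0.21·log₂(0.21) = 0.4728
−0.17·log₂(0.17) = 0.4346
Sum ≈ 2.2904 → 2.290 bits.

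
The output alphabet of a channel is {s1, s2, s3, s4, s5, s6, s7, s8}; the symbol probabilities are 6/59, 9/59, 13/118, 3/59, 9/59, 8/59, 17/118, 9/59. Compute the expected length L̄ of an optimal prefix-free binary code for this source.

Repeatedly combine the two least-probable nodes; the expected code length is the sum of the merged weights.
merge 3/59 + 6/59 → 9/59
merge 13/118 + 8/59 → 29/118
merge 17/118 + 9/59 → 35/118
merge 9/59 + 9/59 → 18/59
merge 9/59 + 29/118 → 47/118
merge 35/118 + 18/59 → 71/118
merge 47/118 + 71/118 → 1
L = 9/59 + 29/118 + 35/118 + 18/59 + 47/118 + 71/118 + 1 = 3 bits/symbol.

3 bits/symbol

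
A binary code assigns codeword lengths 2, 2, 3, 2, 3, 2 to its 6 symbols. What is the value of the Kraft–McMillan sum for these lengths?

With common denominator 2^3 = 8: Σ 2^(−ℓᵢ) = 2/8 + 2/8 + 1/8 + 2/8 + 1/8 + 2/8 = 10/8 = 1.25.

1.25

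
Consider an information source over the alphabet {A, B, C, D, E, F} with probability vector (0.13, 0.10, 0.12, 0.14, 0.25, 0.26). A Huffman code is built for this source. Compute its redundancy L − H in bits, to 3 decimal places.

Entropy H = −Σ p log₂ p ≈ 2.4843 bits.
Huffman merges: 1/10+3/25→11/50; 13/100+7/50→27/100; 11/50+1/4→47/100; 13/50+27/100→53/100; 47/100+53/100→1. L = 249/100 ≈ 2.4900.
L − H = 2.4900 − 2.4843 = 0.006 bits.

0.006 bits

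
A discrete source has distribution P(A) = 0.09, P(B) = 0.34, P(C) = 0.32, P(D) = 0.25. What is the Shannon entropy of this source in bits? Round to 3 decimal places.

H = −Σ pᵢ log₂ pᵢ.
−0.09·log₂(0.09) = 0.3127
−0.34·log₂(0.34) = 0.5292
−0.32·log₂(0.32) = 0.5260
−0.25·log₂(0.25) = 0.5000
Sum ≈ 1.8679 → 1.868 bits.

1.868 bits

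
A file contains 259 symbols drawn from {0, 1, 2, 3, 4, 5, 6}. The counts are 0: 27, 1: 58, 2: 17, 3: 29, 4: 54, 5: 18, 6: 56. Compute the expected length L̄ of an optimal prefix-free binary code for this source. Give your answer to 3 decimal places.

Probabilities are the counts divided by 259.
Repeatedly combine the two least-probable nodes; the expected code length is the sum of the merged weights.
merge 17/259 + 18/259 → 5/37
merge 27/259 + 29/259 → 8/37
merge 5/37 + 54/259 → 89/259
merge 8/37 + 8/37 → 16/37
merge 58/259 + 89/259 → 21/37
merge 16/37 + 21/37 → 1
L = 5/37 + 8/37 + 89/259 + 16/37 + 21/37 + 1 = 698/259 ≈ 2.695 bits/symbol.

2.695 bits/symbol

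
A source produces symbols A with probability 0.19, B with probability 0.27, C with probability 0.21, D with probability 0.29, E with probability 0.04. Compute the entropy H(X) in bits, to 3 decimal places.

H = −Σ pᵢ log₂ pᵢ.
−0.19·log₂(0.19) = 0.4552
−0.27·log₂(0.27) = 0.5100
−0.21·log₂(0.21) = 0.4728
−0.29·log₂(0.29) = 0.5179
−0.04·log₂(0.04) = 0.1858
Sum ≈ 2.1417 → 2.142 bits.

2.142 bits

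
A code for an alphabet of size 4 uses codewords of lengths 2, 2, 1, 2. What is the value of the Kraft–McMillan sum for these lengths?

With common denominator 2^2 = 4: Σ 2^(−ℓᵢ) = 1/4 + 1/4 + 2/4 + 1/4 = 5/4 = 1.25.

1.25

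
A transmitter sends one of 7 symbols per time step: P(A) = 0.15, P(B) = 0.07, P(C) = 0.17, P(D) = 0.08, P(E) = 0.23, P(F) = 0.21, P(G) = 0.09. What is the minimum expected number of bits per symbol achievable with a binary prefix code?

Repeatedly combine the two least-probable nodes; the expected code length is the sum of the merged weights.
merge 7/100 + 2/25 → 3/20
merge 9/100 + 3/20 → 6/25
merge 3/20 + 17/100 → 8/25
merge 21/100 + 23/100 → 11/25
merge 6/25 + 8/25 → 14/25
merge 11/25 + 14/25 → 1
L = 3/20 + 6/25 + 8/25 + 11/25 + 14/25 + 1 = 271/100 = 2.71 bits/symbol.

2.71 bits/symbol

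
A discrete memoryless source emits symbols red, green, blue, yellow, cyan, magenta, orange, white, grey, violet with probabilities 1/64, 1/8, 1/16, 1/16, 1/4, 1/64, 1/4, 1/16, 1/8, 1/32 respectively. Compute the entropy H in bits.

2.84375 bits

Each probability is a power of 1/2, so log₂(1/p) is an integer.
H = Σ p·log₂(1/p) = 1/64·6 + 1/8·3 + 1/16·4 + 1/16·4 + 1/4·2 + 1/64·6 + 1/4·2 + 1/16·4 + 1/8·3 + 1/32·5 = 2.84375 bits.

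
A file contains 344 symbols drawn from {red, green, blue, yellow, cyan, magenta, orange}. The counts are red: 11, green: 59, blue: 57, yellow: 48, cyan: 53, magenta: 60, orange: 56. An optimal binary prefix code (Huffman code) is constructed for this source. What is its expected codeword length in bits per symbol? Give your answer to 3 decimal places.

Probabilities are the counts divided by 344.
Repeatedly combine the two least-probable nodes; the expected code length is the sum of the merged weights.
merge 11/344 + 6/43 → 59/344
merge 53/344 + 7/43 → 109/344
merge 57/344 + 59/344 → 29/86
merge 59/344 + 15/86 → 119/344
merge 109/344 + 29/86 → 225/344
merge 119/344 + 225/344 → 1
L = 59/344 + 109/344 + 29/86 + 119/344 + 225/344 + 1 = 243/86 ≈ 2.826 bits/symbol.

2.826 bits/symbol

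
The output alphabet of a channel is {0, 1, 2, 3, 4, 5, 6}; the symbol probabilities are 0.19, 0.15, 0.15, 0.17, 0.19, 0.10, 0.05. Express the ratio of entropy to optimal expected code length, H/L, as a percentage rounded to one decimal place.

Entropy H = −Σ p log₂ p ≈ 2.7144 bits.
Huffman merges: 1/20+1/10→3/20; 3/20+3/20→3/10; 3/20+17/100→8/25; 19/100+19/100→19/50; 3/10+8/25→31/50; 19/50+31/50→1. L = 277/100 ≈ 2.7700.
Efficiency = H/L = 2.7144/2.7700 = 98.0%.

98.0%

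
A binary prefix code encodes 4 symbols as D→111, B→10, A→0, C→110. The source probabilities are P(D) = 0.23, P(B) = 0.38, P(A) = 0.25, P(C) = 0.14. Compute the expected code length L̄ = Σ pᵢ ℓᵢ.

L̄ = Σ pᵢ·ℓᵢ = 0.23·3 + 0.38·2 + 0.25·1 + 0.14·3 = 2.12 bits/symbol.

2.12 bits/symbol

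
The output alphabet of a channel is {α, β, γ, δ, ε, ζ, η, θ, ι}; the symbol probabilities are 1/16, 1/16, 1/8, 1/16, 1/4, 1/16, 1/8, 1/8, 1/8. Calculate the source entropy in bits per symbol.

3 bits

Each probability is a power of 1/2, so log₂(1/p) is an integer.
H = Σ p·log₂(1/p) = 1/16·4 + 1/16·4 + 1/8·3 + 1/16·4 + 1/4·2 + 1/16·4 + 1/8·3 + 1/8·3 + 1/8·3 = 3 bits.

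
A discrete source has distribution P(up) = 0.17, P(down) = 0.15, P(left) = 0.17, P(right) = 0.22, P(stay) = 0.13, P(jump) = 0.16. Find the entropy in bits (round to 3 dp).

H = −Σ pᵢ log₂ pᵢ.
−0.17·log₂(0.17) = 0.4346
−0.15·log₂(0.15) = 0.4105
−0.17·log₂(0.17) = 0.4346
−0.22·log₂(0.22) = 0.4806
−0.13·log₂(0.13) = 0.3826
−0.16·log₂(0.16) = 0.4230
Sum ≈ 2.5660 → 2.566 bits.

2.566 bits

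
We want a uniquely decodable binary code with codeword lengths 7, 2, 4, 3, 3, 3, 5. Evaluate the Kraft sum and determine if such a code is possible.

0.7265625; yes

With common denominator 2^7 = 128: Σ 2^(−ℓᵢ) = 1/128 + 32/128 + 8/128 + 16/128 + 16/128 + 16/128 + 4/128 = 93/128 = 0.7265625.
Kraft's inequality requires Σ ≤ 1; here Σ = 0.7265625 ≤ 1, so such a prefix code exists.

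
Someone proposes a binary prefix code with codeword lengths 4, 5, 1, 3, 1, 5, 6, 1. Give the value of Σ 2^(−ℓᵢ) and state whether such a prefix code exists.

With common denominator 2^6 = 64: Σ 2^(−ℓᵢ) = 4/64 + 2/64 + 32/64 + 8/64 + 32/64 + 2/64 + 1/64 + 32/64 = 113/64 = 1.765625.
Kraft's inequality requires Σ ≤ 1; here Σ = 1.765625 > 1, so no such prefix code exists.

1.765625; no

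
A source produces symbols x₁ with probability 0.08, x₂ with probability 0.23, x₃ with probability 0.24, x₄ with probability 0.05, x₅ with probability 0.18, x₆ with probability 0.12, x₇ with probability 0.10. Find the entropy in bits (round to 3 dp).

2.634 bits

H = −Σ pᵢ log₂ pᵢ.
−0.08·log₂(0.08) = 0.2915
−0.23·log₂(0.23) = 0.4877
−0.24·log₂(0.24) = 0.4941
−0.05·log₂(0.05) = 0.2161
−0.18·log₂(0.18) = 0.4453
−0.12·log₂(0.12) = 0.3671
−0.10·log₂(0.10) = 0.3322
Sum ≈ 2.6340 → 2.634 bits.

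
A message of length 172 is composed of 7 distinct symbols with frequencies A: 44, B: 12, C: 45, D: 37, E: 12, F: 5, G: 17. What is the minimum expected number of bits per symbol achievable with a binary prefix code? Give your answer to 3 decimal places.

Probabilities are the counts divided by 172.
Repeatedly combine the two least-probable nodes; the expected code length is the sum of the merged weights.
merge 5/172 + 3/43 → 17/172
merge 3/43 + 17/172 → 29/172
merge 17/172 + 29/172 → 23/86
merge 37/172 + 11/43 → 81/172
merge 45/172 + 23/86 → 91/172
merge 81/172 + 91/172 → 1
L = 17/172 + 29/172 + 23/86 + 81/172 + 91/172 + 1 = 109/43 ≈ 2.535 bits/symbol.

2.535 bits/symbol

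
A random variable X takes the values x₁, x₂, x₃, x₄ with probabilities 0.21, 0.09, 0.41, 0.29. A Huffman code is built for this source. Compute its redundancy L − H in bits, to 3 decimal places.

Entropy H = −Σ p log₂ p ≈ 1.8308 bits.
Huffman merges: 9/100+21/100→3/10; 29/100+3/10→59/100; 41/100+59/100→1. L = 189/100 ≈ 1.8900.
L − H = 1.8900 − 1.8308 = 0.059 bits.

0.059 bits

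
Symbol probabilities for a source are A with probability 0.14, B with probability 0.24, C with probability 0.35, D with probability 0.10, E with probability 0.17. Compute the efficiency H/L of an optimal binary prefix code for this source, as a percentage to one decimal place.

Entropy H = −Σ p log₂ p ≈ 2.1881 bits.
Huffman merges: 1/10+7/50→6/25; 17/100+6/25→41/100; 6/25+7/20→59/100; 41/100+59/100→1. L = 56/25 ≈ 2.2400.
Efficiency = H/L = 2.1881/2.2400 = 97.7%.

97.7%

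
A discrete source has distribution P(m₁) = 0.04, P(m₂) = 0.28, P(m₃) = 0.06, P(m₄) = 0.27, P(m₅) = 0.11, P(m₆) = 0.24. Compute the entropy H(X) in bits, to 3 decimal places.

2.298 bits

H = −Σ pᵢ log₂ pᵢ.
−0.04·log₂(0.04) = 0.1858
−0.28·log₂(0.28) = 0.5142
−0.06·log₂(0.06) = 0.2435
−0.27·log₂(0.27) = 0.5100
−0.11·log₂(0.11) = 0.3503
−0.24·log₂(0.24) = 0.4941
Sum ≈ 2.2980 → 2.298 bits.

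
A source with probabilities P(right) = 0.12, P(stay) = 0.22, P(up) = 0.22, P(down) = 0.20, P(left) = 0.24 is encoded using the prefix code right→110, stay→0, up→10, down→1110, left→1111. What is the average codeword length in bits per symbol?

L̄ = Σ pᵢ·ℓᵢ = 0.12·3 + 0.22·1 + 0.22·2 + 0.20·4 + 0.24·4 = 2.78 bits/symbol.

2.78 bits/symbol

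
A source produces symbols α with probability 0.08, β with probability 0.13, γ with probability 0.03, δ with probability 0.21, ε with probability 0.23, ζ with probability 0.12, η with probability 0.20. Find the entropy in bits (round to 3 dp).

H = −Σ pᵢ log₂ pᵢ.
−0.08·log₂(0.08) = 0.2915
−0.13·log₂(0.13) = 0.3826
−0.03·log₂(0.03) = 0.1518
−0.21·log₂(0.21) = 0.4728
−0.23·log₂(0.23) = 0.4877
−0.12·log₂(0.12) = 0.3671
−0.20·log₂(0.20) = 0.4644
Sum ≈ 2.6179 → 2.618 bits.

2.618 bits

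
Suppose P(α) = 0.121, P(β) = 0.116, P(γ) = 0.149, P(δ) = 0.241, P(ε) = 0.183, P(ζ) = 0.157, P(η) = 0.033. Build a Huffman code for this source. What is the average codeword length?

2.725 bits/symbol

Repeatedly combine the two least-probable nodes; the expected code length is the sum of the merged weights.
merge 33/1000 + 29/250 → 149/1000
merge 121/1000 + 149/1000 → 27/100
merge 149/1000 + 157/1000 → 153/500
merge 183/1000 + 241/1000 → 53/125
merge 27/100 + 153/500 → 72/125
merge 53/125 + 72/125 → 1
L = 149/1000 + 27/100 + 153/500 + 53/125 + 72/125 + 1 = 109/40 = 2.725 bits/symbol.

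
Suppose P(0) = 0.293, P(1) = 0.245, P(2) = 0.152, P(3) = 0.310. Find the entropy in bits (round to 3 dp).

H = −Σ pᵢ log₂ pᵢ.
−0.293·log₂(0.293) = 0.5189
−0.245·log₂(0.245) = 0.4971
−0.152·log₂(0.152) = 0.4131
−0.310·log₂(0.310) = 0.5238
Sum ≈ 1.9530 → 1.953 bits.

1.953 bits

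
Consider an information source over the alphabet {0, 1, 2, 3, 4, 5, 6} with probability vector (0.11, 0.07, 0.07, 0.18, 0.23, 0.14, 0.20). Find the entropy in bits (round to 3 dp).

2.682 bits

H = −Σ pᵢ log₂ pᵢ.
−0.11·log₂(0.11) = 0.3503
−0.07·log₂(0.07) = 0.2686
−0.07·log₂(0.07) = 0.2686
−0.18·log₂(0.18) = 0.4453
−0.23·log₂(0.23) = 0.4877
−0.14·log₂(0.14) = 0.3971
−0.20·log₂(0.20) = 0.4644
Sum ≈ 2.6819 → 2.682 bits.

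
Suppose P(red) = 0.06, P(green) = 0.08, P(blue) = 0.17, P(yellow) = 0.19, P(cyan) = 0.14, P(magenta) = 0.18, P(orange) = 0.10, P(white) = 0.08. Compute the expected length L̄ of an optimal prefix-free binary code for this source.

Repeatedly combine the two least-probable nodes; the expected code length is the sum of the merged weights.
merge 3/50 + 2/25 → 7/50
merge 2/25 + 1/10 → 9/50
merge 7/50 + 7/50 → 7/25
merge 17/100 + 9/50 → 7/20
merge 9/50 + 19/100 → 37/100
merge 7/25 + 7/20 → 63/100
merge 37/100 + 63/100 → 1
L = 7/50 + 9/50 + 7/25 + 7/20 + 37/100 + 63/100 + 1 = 59/20 = 2.95 bits/symbol.

2.95 bits/symbol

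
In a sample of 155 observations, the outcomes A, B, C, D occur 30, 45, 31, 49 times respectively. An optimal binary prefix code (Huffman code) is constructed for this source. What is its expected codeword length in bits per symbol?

2 bits/symbol

Probabilities are the counts divided by 155.
Repeatedly combine the two least-probable nodes; the expected code length is the sum of the merged weights.
merge 6/31 + 1/5 → 61/155
merge 9/31 + 49/155 → 94/155
merge 61/155 + 94/155 → 1
L = 61/155 + 94/155 + 1 = 2 bits/symbol.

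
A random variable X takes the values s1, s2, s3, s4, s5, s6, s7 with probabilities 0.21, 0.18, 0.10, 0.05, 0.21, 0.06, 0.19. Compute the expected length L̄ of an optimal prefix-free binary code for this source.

Repeatedly combine the two least-probable nodes; the expected code length is the sum of the merged weights.
merge 1/20 + 3/50 → 11/100
merge 1/10 + 11/100 → 21/100
merge 9/50 + 19/100 → 37/100
merge 21/100 + 21/100 → 21/50
merge 21/100 + 37/100 → 29/50
merge 21/50 + 29/50 → 1
L = 11/100 + 21/100 + 37/100 + 21/50 + 29/50 + 1 = 269/100 = 2.69 bits/symbol.

2.69 bits/symbol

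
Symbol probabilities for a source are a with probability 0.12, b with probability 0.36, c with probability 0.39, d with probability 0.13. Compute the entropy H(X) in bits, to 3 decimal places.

1.810 bits

H = −Σ pᵢ log₂ pᵢ.
−0.12·log₂(0.12) = 0.3671
−0.36·log₂(0.36) = 0.5306
−0.39·log₂(0.39) = 0.5298
−0.13·log₂(0.13) = 0.3826
Sum ≈ 1.8101 → 1.810 bits.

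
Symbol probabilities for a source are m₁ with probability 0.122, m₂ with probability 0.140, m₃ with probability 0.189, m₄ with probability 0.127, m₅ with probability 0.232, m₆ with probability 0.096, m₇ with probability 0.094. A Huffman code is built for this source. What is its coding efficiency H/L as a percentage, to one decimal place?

Entropy H = −Σ p log₂ p ≈ 2.7340 bits.
Huffman merges: 47/500+12/125→19/100; 61/500+127/1000→249/1000; 7/50+189/1000→329/1000; 19/100+29/125→211/500; 249/1000+329/1000→289/500; 211/500+289/500→1. L = 346/125 ≈ 2.7680.
Efficiency = H/L = 2.7340/2.7680 = 98.8%.

98.8%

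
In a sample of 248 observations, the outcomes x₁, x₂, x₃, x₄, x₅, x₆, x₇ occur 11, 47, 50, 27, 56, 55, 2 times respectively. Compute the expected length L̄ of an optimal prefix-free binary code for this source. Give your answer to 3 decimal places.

2.565 bits/symbol

Probabilities are the counts divided by 248.
Repeatedly combine the two least-probable nodes; the expected code length is the sum of the merged weights.
merge 1/124 + 11/248 → 13/248
merge 13/248 + 27/248 → 5/31
merge 5/31 + 47/248 → 87/248
merge 25/124 + 55/248 → 105/248
merge 7/31 + 87/248 → 143/248
merge 105/248 + 143/248 → 1
L = 13/248 + 5/31 + 87/248 + 105/248 + 143/248 + 1 = 159/62 ≈ 2.565 bits/symbol.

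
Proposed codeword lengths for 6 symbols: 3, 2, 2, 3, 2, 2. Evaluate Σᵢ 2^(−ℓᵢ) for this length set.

1.25

With common denominator 2^3 = 8: Σ 2^(−ℓᵢ) = 1/8 + 2/8 + 2/8 + 1/8 + 2/8 + 2/8 = 10/8 = 1.25.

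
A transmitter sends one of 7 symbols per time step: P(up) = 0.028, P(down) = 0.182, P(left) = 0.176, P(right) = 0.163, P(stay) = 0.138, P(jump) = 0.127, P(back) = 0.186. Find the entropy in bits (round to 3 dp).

2.683 bits

H = −Σ pᵢ log₂ pᵢ.
−0.028·log₂(0.028) = 0.1444
−0.182·log₂(0.182) = 0.4474
−0.176·log₂(0.176) = 0.4411
−0.163·log₂(0.163) = 0.4266
−0.138·log₂(0.138) = 0.3943
−0.127·log₂(0.127) = 0.3781
−0.186·log₂(0.186) = 0.4514
Sum ≈ 2.6832 → 2.683 bits.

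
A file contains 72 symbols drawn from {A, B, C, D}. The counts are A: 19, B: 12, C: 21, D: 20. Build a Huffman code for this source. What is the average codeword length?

2 bits/symbol

Probabilities are the counts divided by 72.
Repeatedly combine the two least-probable nodes; the expected code length is the sum of the merged weights.
merge 1/6 + 19/72 → 31/72
merge 5/18 + 7/24 → 41/72
merge 31/72 + 41/72 → 1
L = 31/72 + 41/72 + 1 = 2 bits/symbol.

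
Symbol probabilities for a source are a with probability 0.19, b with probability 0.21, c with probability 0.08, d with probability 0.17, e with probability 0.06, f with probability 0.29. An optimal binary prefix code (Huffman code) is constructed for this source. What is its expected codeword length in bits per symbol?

2.45 bits/symbol

Repeatedly combine the two least-probable nodes; the expected code length is the sum of the merged weights.
merge 3/50 + 2/25 → 7/50
merge 7/50 + 17/100 → 31/100
merge 19/100 + 21/100 → 2/5
merge 29/100 + 31/100 → 3/5
merge 2/5 + 3/5 → 1
L = 7/50 + 31/100 + 2/5 + 3/5 + 1 = 49/20 = 2.45 bits/symbol.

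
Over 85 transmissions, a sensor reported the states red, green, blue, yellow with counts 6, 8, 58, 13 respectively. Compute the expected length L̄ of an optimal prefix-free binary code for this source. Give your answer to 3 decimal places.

1.482 bits/symbol

Probabilities are the counts divided by 85.
Repeatedly combine the two least-probable nodes; the expected code length is the sum of the merged weights.
merge 6/85 + 8/85 → 14/85
merge 13/85 + 14/85 → 27/85
merge 27/85 + 58/85 → 1
L = 14/85 + 27/85 + 1 = 126/85 ≈ 1.482 bits/symbol.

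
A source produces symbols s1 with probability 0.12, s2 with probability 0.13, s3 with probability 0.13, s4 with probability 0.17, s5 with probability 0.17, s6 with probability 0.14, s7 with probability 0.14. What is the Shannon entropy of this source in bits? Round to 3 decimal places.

H = −Σ pᵢ log₂ pᵢ.
−0.12·log₂(0.12) = 0.3671
−0.13·log₂(0.13) = 0.3826
−0.13·log₂(0.13) = 0.3826
−0.17·log₂(0.17) = 0.4346
−0.17·log₂(0.17) = 0.4346
−0.14·log₂(0.14) = 0.3971
−0.14·log₂(0.14) = 0.3971
Sum ≈ 2.7957 → 2.796 bits.

2.796 bits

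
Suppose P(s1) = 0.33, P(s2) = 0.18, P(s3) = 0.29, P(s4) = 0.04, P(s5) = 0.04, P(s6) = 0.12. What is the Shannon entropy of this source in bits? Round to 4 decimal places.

2.2296 bits

H = −Σ pᵢ log₂ pᵢ.
−0.33·log₂(0.33) = 0.5278
−0.18·log₂(0.18) = 0.4453
−0.29·log₂(0.29) = 0.5179
−0.04·log₂(0.04) = 0.1858
−0.04·log₂(0.04) = 0.1858
−0.12·log₂(0.12) = 0.3671
Sum ≈ 2.2296 → 2.2296 bits.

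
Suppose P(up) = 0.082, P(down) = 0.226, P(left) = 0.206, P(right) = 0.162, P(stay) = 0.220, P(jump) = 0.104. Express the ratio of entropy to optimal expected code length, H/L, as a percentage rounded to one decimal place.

98.5%

Entropy H = −Σ p log₂ p ≈ 2.4959 bits.
Huffman merges: 41/500+13/125→93/500; 81/500+93/500→87/250; 103/500+11/50→213/500; 113/500+87/250→287/500; 213/500+287/500→1. L = 1267/500 ≈ 2.5340.
Efficiency = H/L = 2.4959/2.5340 = 98.5%.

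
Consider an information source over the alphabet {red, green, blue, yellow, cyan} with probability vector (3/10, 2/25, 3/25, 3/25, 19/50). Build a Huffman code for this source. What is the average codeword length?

Repeatedly combine the two least-probable nodes; the expected code length is the sum of the merged weights.
merge 2/25 + 3/25 → 1/5
merge 3/25 + 1/5 → 8/25
merge 3/10 + 8/25 → 31/50
merge 19/50 + 31/50 → 1
L = 1/5 + 8/25 + 31/50 + 1 = 107/50 = 2.14 bits/symbol.

2.14 bits/symbol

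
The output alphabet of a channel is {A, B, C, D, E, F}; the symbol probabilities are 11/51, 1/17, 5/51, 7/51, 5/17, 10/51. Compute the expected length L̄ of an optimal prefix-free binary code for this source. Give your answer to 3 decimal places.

Repeatedly combine the two least-probable nodes; the expected code length is the sum of the merged weights.
merge 1/17 + 5/51 → 8/51
merge 7/51 + 8/51 → 5/17
merge 10/51 + 11/51 → 7/17
merge 5/17 + 5/17 → 10/17
merge 7/17 + 10/17 → 1
L = 8/51 + 5/17 + 7/17 + 10/17 + 1 = 125/51 ≈ 2.451 bits/symbol.

2.451 bits/symbol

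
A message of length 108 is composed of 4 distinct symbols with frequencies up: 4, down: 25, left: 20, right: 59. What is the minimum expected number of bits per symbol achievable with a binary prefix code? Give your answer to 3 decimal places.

Probabilities are the counts divided by 108.
Repeatedly combine the two least-probable nodes; the expected code length is the sum of the merged weights.
merge 1/27 + 5/27 → 2/9
merge 2/9 + 25/108 → 49/108
merge 49/108 + 59/108 → 1
L = 2/9 + 49/108 + 1 = 181/108 ≈ 1.676 bits/symbol.

1.676 bits/symbol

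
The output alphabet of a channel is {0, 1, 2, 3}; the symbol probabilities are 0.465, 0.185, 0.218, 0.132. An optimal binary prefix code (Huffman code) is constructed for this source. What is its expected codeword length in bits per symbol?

1.852 bits/symbol

Repeatedly combine the two least-probable nodes; the expected code length is the sum of the merged weights.
merge 33/250 + 37/200 → 317/1000
merge 109/500 + 317/1000 → 107/200
merge 93/200 + 107/200 → 1
L = 317/1000 + 107/200 + 1 = 463/250 = 1.852 bits/symbol.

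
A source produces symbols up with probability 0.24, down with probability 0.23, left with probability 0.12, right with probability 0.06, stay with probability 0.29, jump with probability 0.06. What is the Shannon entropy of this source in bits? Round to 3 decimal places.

2.354 bits

H = −Σ pᵢ log₂ pᵢ.
−0.24·log₂(0.24) = 0.4941
−0.23·log₂(0.23) = 0.4877
−0.12·log₂(0.12) = 0.3671
−0.06·log₂(0.06) = 0.2435
−0.29·log₂(0.29) = 0.5179
−0.06·log₂(0.06) = 0.2435
Sum ≈ 2.3538 → 2.354 bits.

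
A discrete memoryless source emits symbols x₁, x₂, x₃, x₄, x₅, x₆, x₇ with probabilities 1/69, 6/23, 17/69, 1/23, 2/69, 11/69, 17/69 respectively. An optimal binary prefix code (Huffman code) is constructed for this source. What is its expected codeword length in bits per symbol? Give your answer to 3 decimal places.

2.377 bits/symbol

Repeatedly combine the two least-probable nodes; the expected code length is the sum of the merged weights.
merge 1/69 + 2/69 → 1/23
merge 1/23 + 1/23 → 2/23
merge 2/23 + 11/69 → 17/69
merge 17/69 + 17/69 → 34/69
merge 17/69 + 6/23 → 35/69
merge 34/69 + 35/69 → 1
L = 1/23 + 2/23 + 17/69 + 34/69 + 35/69 + 1 = 164/69 ≈ 2.377 bits/symbol.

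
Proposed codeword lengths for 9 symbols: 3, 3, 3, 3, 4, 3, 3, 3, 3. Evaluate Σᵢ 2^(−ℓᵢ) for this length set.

1.0625

With common denominator 2^4 = 16: Σ 2^(−ℓᵢ) = 2/16 + 2/16 + 2/16 + 2/16 + 1/16 + 2/16 + 2/16 + 2/16 + 2/16 = 17/16 = 1.0625.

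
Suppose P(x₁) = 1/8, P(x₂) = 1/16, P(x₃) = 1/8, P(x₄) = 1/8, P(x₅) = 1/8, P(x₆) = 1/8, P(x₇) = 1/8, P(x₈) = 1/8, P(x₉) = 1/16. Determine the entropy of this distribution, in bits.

3.125 bits

Each probability is a power of 1/2, so log₂(1/p) is an integer.
H = Σ p·log₂(1/p) = 1/8·3 + 1/16·4 + 1/8·3 + 1/8·3 + 1/8·3 + 1/8·3 + 1/8·3 + 1/8·3 + 1/16·4 = 3.125 bits.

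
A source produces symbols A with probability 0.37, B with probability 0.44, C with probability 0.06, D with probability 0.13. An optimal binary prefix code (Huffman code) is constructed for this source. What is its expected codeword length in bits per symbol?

1.75 bits/symbol

Repeatedly combine the two least-probable nodes; the expected code length is the sum of the merged weights.
merge 3/50 + 13/100 → 19/100
merge 19/100 + 37/100 → 14/25
merge 11/25 + 14/25 → 1
L = 19/100 + 14/25 + 1 = 7/4 = 1.75 bits/symbol.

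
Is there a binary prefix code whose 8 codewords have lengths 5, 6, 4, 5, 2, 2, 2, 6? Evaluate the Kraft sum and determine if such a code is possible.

With common denominator 2^6 = 64: Σ 2^(−ℓᵢ) = 2/64 + 1/64 + 4/64 + 2/64 + 16/64 + 16/64 + 16/64 + 1/64 = 58/64 = 0.90625.
Kraft's inequality requires Σ ≤ 1; here Σ = 0.90625 ≤ 1, so such a prefix code exists.

0.90625; yes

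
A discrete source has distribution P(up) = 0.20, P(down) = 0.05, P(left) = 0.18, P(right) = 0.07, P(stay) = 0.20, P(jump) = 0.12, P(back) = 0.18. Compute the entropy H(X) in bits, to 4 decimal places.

H = −Σ pᵢ log₂ pᵢ.
−0.20·log₂(0.20) = 0.4644
−0.05·log₂(0.05) = 0.2161
−0.18·log₂(0.18) = 0.4453
−0.07·log₂(0.07) = 0.2686
−0.20·log₂(0.20) = 0.4644
−0.12·log₂(0.12) = 0.3671
−0.18·log₂(0.18) = 0.4453
Sum ≈ 2.6711 → 2.6711 bits.

2.6711 bits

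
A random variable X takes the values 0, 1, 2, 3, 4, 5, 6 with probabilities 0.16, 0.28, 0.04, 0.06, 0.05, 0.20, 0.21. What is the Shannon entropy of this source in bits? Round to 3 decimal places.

2.520 bits

H = −Σ pᵢ log₂ pᵢ.
−0.16·log₂(0.16) = 0.4230
−0.28·log₂(0.28) = 0.5142
−0.04·log₂(0.04) = 0.1858
−0.06·log₂(0.06) = 0.2435
−0.05·log₂(0.05) = 0.2161
−0.20·log₂(0.20) = 0.4644
−0.21·log₂(0.21) = 0.4728
Sum ≈ 2.5198 → 2.520 bits.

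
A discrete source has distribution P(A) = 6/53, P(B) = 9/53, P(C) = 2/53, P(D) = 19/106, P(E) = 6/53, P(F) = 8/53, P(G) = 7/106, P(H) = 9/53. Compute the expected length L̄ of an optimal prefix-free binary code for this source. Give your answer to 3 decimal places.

Repeatedly combine the two least-probable nodes; the expected code length is the sum of the merged weights.
merge 2/53 + 7/106 → 11/106
merge 11/106 + 6/53 → 23/106
merge 6/53 + 8/53 → 14/53
merge 9/53 + 9/53 → 18/53
merge 19/106 + 23/106 → 21/53
merge 14/53 + 18/53 → 32/53
merge 21/53 + 32/53 → 1
L = 11/106 + 23/106 + 14/53 + 18/53 + 21/53 + 32/53 + 1 = 155/53 ≈ 2.925 bits/symbol.

2.925 bits/symbol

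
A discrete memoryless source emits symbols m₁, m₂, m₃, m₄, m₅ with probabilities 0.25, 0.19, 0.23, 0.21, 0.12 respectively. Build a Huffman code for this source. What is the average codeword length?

2.31 bits/symbol

Repeatedly combine the two least-probable nodes; the expected code length is the sum of the merged weights.
merge 3/25 + 19/100 → 31/100
merge 21/100 + 23/100 → 11/25
merge 1/4 + 31/100 → 14/25
merge 11/25 + 14/25 → 1
L = 31/100 + 11/25 + 14/25 + 1 = 231/100 = 2.31 bits/symbol.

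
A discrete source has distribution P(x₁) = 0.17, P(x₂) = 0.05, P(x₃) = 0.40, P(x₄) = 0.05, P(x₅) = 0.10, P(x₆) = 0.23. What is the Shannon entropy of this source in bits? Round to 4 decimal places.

2.2154 bits

H = −Σ pᵢ log₂ pᵢ.
−0.17·log₂(0.17) = 0.4346
−0.05·log₂(0.05) = 0.2161
−0.40·log₂(0.40) = 0.5288
−0.05·log₂(0.05) = 0.2161
−0.10·log₂(0.10) = 0.3322
−0.23·log₂(0.23) = 0.4877
Sum ≈ 2.2154 → 2.2154 bits.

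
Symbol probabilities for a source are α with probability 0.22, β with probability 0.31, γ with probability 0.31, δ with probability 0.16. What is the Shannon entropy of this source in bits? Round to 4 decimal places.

H = −Σ pᵢ log₂ pᵢ.
−0.22·log₂(0.22) = 0.4806
−0.31·log₂(0.31) = 0.5238
−0.31·log₂(0.31) = 0.5238
−0.16·log₂(0.16) = 0.4230
Sum ≈ 1.9512 → 1.9512 bits.

1.9512 bits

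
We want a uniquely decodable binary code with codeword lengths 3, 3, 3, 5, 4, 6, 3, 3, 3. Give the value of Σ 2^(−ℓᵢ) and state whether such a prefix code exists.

0.859375; yes

With common denominator 2^6 = 64: Σ 2^(−ℓᵢ) = 8/64 + 8/64 + 8/64 + 2/64 + 4/64 + 1/64 + 8/64 + 8/64 + 8/64 = 55/64 = 0.859375.
Kraft's inequality requires Σ ≤ 1; here Σ = 0.859375 ≤ 1, so such a prefix code exists.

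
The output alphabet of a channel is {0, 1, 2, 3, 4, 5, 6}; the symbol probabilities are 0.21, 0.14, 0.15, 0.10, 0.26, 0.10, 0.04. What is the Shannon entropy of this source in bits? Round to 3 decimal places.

2.636 bits

H = −Σ pᵢ log₂ pᵢ.
−0.21·log₂(0.21) = 0.4728
−0.14·log₂(0.14) = 0.3971
−0.15·log₂(0.15) = 0.4105
−0.10·log₂(0.10) = 0.3322
−0.26·log₂(0.26) = 0.5053
−0.10·log₂(0.10) = 0.3322
−0.04·log₂(0.04) = 0.1858
Sum ≈ 2.6359 → 2.636 bits.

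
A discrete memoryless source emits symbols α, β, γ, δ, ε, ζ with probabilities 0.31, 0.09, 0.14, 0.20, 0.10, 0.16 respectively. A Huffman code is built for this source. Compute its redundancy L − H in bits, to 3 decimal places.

0.037 bits

Entropy H = −Σ p log₂ p ≈ 2.4532 bits.
Huffman merges: 9/100+1/10→19/100; 7/50+4/25→3/10; 19/100+1/5→39/100; 3/10+31/100→61/100; 39/100+61/100→1. L = 249/100 ≈ 2.4900.
L − H = 2.4900 − 2.4532 = 0.037 bits.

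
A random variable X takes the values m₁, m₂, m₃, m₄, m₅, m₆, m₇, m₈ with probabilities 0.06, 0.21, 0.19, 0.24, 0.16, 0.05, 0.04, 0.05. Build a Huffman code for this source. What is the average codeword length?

Repeatedly combine the two least-probable nodes; the expected code length is the sum of the merged weights.
merge 1/25 + 1/20 → 9/100
merge 1/20 + 3/50 → 11/100
merge 9/100 + 11/100 → 1/5
merge 4/25 + 19/100 → 7/20
merge 1/5 + 21/100 → 41/100
merge 6/25 + 7/20 → 59/100
merge 41/100 + 59/100 → 1
L = 9/100 + 11/100 + 1/5 + 7/20 + 41/100 + 59/100 + 1 = 11/4 = 2.75 bits/symbol.

2.75 bits/symbol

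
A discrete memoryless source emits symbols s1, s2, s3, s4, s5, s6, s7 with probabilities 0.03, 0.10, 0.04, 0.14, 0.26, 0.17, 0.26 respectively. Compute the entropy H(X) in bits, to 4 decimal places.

2.5120 bits

H = −Σ pᵢ log₂ pᵢ.
−0.03·log₂(0.03) = 0.1518
−0.10·log₂(0.10) = 0.3322
−0.04·log₂(0.04) = 0.1858
−0.14·log₂(0.14) = 0.3971
−0.26·log₂(0.26) = 0.5053
−0.17·log₂(0.17) = 0.4346
−0.26·log₂(0.26) = 0.5053
Sum ≈ 2.5120 → 2.5120 bits.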